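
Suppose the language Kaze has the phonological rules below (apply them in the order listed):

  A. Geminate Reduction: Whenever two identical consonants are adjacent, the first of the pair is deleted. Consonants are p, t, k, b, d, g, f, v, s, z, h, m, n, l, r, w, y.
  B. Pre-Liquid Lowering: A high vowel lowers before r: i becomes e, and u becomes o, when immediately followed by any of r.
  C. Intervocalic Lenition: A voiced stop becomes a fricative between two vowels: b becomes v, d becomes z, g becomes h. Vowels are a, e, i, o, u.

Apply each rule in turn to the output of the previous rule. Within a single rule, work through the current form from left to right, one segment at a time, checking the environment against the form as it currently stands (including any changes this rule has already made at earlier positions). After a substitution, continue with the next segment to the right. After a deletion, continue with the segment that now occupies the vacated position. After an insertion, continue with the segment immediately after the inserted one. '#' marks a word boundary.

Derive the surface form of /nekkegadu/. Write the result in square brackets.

[nekehazu]

A Geminate Reduction: [nekkegadu] → [nekegadu]
B Pre-Liquid Lowering: no change — [nekegadu]
C Intervocalic Lenition: [nekegadu] → [nekehazu]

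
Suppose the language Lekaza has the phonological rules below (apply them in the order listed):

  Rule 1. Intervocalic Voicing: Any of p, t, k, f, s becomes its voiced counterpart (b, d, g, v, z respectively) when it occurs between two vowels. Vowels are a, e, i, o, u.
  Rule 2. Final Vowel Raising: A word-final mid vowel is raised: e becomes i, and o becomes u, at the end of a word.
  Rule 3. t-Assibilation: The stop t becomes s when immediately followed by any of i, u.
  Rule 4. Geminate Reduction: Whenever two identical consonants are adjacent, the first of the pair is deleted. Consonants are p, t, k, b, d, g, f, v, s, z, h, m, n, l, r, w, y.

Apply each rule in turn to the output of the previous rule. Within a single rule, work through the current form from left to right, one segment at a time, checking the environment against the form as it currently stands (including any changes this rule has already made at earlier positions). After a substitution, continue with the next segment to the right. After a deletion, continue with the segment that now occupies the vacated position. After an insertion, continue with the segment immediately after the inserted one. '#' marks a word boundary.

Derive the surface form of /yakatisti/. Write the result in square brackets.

[yagadisi]

Rule 1 Intervocalic Voicing: [yakatisti] → [yagadisti]
Rule 2 Final Vowel Raising: no change — [yagadisti]
Rule 3 t-Assibilation: [yagadisti] → [yagadissi]
Rule 4 Geminate Reduction: [yagadissi] → [yagadisi]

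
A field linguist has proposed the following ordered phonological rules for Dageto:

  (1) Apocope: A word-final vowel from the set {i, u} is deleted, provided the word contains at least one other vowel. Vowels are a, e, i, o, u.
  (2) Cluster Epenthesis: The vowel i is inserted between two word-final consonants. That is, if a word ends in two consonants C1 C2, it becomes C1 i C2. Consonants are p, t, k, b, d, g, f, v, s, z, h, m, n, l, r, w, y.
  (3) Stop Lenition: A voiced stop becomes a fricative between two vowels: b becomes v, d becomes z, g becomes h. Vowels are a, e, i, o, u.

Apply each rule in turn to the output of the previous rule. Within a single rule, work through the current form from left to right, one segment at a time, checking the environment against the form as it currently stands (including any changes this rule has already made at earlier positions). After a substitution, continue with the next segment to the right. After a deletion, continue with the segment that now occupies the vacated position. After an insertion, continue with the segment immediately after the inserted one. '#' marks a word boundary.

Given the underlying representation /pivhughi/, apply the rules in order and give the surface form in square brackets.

[pivhuhih]

(1) Apocope: [pivhughi] → [pivhugh]
(2) Cluster Epenthesis: [pivhugh] → [pivhugih]
(3) Stop Lenition: [pivhugih] → [pivhuhih]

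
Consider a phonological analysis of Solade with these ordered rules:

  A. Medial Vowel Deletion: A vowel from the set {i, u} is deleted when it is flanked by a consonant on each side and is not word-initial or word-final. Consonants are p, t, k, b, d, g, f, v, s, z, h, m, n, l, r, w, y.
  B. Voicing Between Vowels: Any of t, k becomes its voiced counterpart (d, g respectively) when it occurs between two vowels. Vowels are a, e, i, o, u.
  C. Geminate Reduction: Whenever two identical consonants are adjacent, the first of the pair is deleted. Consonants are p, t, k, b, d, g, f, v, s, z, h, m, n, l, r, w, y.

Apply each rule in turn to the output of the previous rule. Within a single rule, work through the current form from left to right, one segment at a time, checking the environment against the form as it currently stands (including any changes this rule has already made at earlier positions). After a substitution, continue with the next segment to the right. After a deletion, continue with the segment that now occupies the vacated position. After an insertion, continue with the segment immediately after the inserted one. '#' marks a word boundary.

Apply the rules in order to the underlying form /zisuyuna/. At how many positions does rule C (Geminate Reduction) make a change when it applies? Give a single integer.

0

A Medial Vowel Deletion: [zisuyuna] → [zsyna]
B Voicing Between Vowels: no change — [zsyna]
C Geminate Reduction: no change — [zsyna]
Rule C changed 0 position(s).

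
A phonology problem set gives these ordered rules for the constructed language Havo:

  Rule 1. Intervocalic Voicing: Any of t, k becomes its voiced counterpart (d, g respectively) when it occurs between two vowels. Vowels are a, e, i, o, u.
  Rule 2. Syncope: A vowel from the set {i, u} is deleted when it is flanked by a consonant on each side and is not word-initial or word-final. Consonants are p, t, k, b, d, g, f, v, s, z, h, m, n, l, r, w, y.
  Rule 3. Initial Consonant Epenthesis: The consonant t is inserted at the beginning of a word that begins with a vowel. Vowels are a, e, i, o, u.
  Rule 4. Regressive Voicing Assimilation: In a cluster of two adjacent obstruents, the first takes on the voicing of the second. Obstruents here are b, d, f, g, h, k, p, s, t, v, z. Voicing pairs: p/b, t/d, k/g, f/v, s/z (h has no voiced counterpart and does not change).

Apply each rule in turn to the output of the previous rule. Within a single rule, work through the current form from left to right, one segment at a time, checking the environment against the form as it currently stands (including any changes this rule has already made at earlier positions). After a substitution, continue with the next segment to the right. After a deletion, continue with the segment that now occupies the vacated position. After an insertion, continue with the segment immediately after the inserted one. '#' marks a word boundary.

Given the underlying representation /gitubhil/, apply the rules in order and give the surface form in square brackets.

Rule 1 Intervocalic Voicing: [gitubhil] → [gidubhil]
Rule 2 Syncope: [gidubhil] → [gdbhl]
Rule 3 Initial Consonant Epenthesis: no change — [gdbhl]
Rule 4 Regressive Voicing Assimilation: [gdbhl] → [gdphl]

[gdphl]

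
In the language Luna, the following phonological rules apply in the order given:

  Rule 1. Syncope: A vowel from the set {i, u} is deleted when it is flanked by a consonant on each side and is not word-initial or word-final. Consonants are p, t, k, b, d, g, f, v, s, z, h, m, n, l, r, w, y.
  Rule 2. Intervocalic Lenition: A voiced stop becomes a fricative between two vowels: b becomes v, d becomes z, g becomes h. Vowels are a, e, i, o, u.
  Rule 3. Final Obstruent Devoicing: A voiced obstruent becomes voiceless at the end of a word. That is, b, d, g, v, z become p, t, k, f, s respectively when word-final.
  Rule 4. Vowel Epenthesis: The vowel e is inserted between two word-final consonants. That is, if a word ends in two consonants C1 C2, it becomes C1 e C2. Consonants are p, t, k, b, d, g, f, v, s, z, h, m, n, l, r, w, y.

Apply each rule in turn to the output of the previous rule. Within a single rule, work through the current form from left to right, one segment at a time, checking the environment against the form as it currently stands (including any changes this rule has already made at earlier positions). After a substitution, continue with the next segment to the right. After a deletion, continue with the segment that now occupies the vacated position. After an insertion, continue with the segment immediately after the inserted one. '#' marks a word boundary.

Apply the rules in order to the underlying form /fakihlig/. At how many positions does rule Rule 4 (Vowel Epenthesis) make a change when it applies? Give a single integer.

Rule 1 Syncope: [fakihlig] → [fakhlg]
Rule 2 Intervocalic Lenition: no change — [fakhlg]
Rule 3 Final Obstruent Devoicing: [fakhlg] → [fakhlk]
Rule 4 Vowel Epenthesis: [fakhlk] → [fakhlek]
Rule Rule 4 changed 1 position(s).

1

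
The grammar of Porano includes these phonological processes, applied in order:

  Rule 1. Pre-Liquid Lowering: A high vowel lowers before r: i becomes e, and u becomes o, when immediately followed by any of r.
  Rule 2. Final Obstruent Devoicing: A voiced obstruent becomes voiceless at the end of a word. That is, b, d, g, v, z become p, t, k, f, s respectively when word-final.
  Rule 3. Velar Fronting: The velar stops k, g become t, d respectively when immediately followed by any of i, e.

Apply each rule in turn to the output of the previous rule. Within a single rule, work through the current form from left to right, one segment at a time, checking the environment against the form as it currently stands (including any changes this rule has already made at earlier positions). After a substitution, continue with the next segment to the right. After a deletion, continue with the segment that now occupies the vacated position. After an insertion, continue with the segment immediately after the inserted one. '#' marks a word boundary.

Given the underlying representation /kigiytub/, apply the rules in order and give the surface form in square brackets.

[tidiytup]

Rule 1 Pre-Liquid Lowering: no change — [kigiytub]
Rule 2 Final Obstruent Devoicing: [kigiytub] → [kigiytup]
Rule 3 Velar Fronting: [kigiytup] → [tidiytup]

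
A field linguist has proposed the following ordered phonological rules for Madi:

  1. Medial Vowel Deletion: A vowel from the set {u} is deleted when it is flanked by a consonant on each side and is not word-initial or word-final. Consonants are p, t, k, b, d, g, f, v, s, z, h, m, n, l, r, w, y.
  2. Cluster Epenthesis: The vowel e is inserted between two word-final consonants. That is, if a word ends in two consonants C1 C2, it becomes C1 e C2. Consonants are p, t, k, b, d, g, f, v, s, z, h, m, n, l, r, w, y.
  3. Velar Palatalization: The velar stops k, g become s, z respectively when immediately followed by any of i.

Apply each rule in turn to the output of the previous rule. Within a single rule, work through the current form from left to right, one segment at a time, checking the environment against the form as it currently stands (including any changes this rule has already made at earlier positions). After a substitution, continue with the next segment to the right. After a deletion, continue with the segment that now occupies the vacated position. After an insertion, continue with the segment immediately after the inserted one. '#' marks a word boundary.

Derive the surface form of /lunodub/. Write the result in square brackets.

[lnodeb]

1 Medial Vowel Deletion: [lunodub] → [lnodb]
2 Cluster Epenthesis: [lnodb] → [lnodeb]
3 Velar Palatalization: no change — [lnodeb]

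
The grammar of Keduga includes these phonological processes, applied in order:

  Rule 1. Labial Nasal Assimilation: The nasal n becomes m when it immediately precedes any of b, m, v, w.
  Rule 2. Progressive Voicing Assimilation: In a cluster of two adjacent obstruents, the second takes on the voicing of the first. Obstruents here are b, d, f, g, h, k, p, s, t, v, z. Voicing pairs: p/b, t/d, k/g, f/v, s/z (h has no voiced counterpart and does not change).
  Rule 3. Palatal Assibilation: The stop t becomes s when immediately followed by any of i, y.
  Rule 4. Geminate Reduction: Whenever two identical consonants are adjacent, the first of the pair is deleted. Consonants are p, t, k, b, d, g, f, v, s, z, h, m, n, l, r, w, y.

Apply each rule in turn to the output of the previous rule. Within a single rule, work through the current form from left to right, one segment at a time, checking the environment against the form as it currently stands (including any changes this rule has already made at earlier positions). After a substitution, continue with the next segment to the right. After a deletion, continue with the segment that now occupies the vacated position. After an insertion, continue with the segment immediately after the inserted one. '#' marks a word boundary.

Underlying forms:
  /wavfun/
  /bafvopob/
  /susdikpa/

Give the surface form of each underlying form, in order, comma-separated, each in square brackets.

/wavfun/:
  Rule 1 Labial Nasal Assimilation: no change — [wavfun]
  Rule 2 Progressive Voicing Assimilation: [wavfun] → [wavvun]
  Rule 3 Palatal Assibilation: no change — [wavvun]
  Rule 4 Geminate Reduction: [wavvun] → [wavun]
/bafvopob/:
  Rule 1 Labial Nasal Assimilation: no change — [bafvopob]
  Rule 2 Progressive Voicing Assimilation: [bafvopob] → [baffopob]
  Rule 3 Palatal Assibilation: no change — [baffopob]
  Rule 4 Geminate Reduction: [baffopob] → [bafopob]
/susdikpa/:
  Rule 1 Labial Nasal Assimilation: no change — [susdikpa]
  Rule 2 Progressive Voicing Assimilation: [susdikpa] → [sustikpa]
  Rule 3 Palatal Assibilation: [sustikpa] → [sussikpa]
  Rule 4 Geminate Reduction: [sussikpa] → [susikpa]

[wavun], [bafopob], [susikpa]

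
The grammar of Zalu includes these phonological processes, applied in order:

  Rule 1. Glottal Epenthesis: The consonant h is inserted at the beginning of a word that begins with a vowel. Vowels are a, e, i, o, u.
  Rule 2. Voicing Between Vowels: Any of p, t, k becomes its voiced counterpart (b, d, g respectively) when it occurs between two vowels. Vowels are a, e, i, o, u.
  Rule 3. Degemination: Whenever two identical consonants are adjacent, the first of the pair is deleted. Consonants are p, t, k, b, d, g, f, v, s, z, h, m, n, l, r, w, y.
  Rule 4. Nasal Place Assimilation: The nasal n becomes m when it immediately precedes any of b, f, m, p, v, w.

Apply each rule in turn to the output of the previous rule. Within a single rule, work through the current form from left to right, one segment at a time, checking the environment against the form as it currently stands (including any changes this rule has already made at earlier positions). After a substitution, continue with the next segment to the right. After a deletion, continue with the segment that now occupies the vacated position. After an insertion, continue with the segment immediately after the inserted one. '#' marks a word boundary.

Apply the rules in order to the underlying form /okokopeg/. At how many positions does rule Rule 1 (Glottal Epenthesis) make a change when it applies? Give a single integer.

1

Rule 1 Glottal Epenthesis: [okokopeg] → [hokokopeg]
Rule 2 Voicing Between Vowels: [hokokopeg] → [hogogobeg]
Rule 3 Degemination: no change — [hogogobeg]
Rule 4 Nasal Place Assimilation: no change — [hogogobeg]
Rule Rule 1 changed 1 position(s).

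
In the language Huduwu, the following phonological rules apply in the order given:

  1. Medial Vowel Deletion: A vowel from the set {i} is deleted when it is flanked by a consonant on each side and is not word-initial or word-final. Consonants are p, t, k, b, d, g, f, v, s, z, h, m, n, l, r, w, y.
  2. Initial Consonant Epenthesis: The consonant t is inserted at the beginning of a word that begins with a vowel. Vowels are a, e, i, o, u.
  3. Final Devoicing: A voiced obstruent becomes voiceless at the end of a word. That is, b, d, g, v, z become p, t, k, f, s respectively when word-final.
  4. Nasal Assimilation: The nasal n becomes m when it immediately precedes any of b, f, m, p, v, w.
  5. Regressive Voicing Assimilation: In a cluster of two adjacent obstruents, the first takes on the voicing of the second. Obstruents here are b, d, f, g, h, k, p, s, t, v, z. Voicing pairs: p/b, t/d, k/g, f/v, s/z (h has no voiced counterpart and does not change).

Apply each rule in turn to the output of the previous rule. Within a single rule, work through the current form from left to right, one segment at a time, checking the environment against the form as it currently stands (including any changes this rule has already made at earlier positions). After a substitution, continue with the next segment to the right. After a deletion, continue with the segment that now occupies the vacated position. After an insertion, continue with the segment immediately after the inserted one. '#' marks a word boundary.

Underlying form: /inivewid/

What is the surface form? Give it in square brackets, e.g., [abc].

[timvewt]

1 Medial Vowel Deletion: [inivewid] → [invewd]
2 Initial Consonant Epenthesis: [invewd] → [tinvewd]
3 Final Devoicing: [tinvewd] → [tinvewt]
4 Nasal Assimilation: [tinvewt] → [timvewt]
5 Regressive Voicing Assimilation: no change — [timvewt]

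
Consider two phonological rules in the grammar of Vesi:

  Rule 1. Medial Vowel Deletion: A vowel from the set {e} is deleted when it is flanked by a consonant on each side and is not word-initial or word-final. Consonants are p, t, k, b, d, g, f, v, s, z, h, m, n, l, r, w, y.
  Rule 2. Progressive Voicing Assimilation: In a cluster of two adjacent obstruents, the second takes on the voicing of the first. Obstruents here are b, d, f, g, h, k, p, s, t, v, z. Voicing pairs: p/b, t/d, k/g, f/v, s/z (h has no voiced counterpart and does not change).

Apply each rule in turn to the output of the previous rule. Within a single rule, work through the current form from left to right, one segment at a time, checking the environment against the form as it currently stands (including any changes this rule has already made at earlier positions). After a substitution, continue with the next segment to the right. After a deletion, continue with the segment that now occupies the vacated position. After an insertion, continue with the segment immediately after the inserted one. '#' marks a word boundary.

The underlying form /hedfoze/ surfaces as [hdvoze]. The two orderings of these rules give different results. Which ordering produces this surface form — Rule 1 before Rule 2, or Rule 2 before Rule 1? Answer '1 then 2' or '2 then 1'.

Order 1 then 2:
  1 Medial Vowel Deletion: [hedfoze] → [hdfoze]
  2 Progressive Voicing Assimilation: [hdfoze] → [htfoze]
  result: [htfoze]
Order 2 then 1:
  2 Progressive Voicing Assimilation: [hedfoze] → [hedvoze]
  1 Medial Vowel Deletion: [hedvoze] → [hdvoze]
  result: [hdvoze]

2 then 1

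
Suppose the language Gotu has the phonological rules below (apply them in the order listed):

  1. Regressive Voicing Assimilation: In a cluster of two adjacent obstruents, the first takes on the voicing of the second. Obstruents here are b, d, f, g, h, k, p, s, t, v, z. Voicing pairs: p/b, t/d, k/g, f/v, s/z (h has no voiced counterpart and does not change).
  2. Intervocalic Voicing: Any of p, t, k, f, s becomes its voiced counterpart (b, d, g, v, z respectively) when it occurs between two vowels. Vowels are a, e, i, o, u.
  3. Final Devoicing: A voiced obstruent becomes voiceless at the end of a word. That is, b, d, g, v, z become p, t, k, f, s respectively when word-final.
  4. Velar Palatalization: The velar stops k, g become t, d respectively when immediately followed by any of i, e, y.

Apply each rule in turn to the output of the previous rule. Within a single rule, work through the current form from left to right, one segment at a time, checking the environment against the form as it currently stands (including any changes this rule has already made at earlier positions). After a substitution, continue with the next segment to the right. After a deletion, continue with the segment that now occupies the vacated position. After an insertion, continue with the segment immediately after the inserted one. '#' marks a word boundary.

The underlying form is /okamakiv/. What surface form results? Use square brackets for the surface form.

[ogamadif]

1 Regressive Voicing Assimilation: no change — [okamakiv]
2 Intervocalic Voicing: [okamakiv] → [ogamagiv]
3 Final Devoicing: [ogamagiv] → [ogamagif]
4 Velar Palatalization: [ogamagif] → [ogamadif]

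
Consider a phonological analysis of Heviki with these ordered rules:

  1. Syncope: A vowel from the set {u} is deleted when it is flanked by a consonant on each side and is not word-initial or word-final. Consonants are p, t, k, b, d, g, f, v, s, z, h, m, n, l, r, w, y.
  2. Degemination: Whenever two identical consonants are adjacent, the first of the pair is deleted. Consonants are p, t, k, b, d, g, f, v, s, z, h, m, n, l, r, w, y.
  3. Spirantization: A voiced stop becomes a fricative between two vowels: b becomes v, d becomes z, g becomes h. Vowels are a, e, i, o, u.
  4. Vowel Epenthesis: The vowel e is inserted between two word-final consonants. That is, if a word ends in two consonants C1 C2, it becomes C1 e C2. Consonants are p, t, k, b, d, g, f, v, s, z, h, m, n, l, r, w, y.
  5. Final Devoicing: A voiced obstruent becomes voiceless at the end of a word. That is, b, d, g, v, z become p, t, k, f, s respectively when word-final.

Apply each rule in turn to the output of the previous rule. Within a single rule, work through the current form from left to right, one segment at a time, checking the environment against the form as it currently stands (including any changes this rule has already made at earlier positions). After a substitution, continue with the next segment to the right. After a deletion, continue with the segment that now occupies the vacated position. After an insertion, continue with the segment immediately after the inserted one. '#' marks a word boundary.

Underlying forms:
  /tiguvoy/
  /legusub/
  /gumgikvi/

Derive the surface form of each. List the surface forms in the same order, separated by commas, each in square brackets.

[tigvoy], [legsep], [gmgikvi]

/tiguvoy/:
  1 Syncope: [tiguvoy] → [tigvoy]
  2 Degemination: no change — [tigvoy]
  3 Spirantization: no change — [tigvoy]
  4 Vowel Epenthesis: no change — [tigvoy]
  5 Final Devoicing: no change — [tigvoy]
/legusub/:
  1 Syncope: [legusub] → [legsb]
  2 Degemination: no change — [legsb]
  3 Spirantization: no change — [legsb]
  4 Vowel Epenthesis: [legsb] → [legseb]
  5 Final Devoicing: [legseb] → [legsep]
/gumgikvi/:
  1 Syncope: [gumgikvi] → [gmgikvi]
  2 Degemination: no change — [gmgikvi]
  3 Spirantization: no change — [gmgikvi]
  4 Vowel Epenthesis: no change — [gmgikvi]
  5 Final Devoicing: no change — [gmgikvi]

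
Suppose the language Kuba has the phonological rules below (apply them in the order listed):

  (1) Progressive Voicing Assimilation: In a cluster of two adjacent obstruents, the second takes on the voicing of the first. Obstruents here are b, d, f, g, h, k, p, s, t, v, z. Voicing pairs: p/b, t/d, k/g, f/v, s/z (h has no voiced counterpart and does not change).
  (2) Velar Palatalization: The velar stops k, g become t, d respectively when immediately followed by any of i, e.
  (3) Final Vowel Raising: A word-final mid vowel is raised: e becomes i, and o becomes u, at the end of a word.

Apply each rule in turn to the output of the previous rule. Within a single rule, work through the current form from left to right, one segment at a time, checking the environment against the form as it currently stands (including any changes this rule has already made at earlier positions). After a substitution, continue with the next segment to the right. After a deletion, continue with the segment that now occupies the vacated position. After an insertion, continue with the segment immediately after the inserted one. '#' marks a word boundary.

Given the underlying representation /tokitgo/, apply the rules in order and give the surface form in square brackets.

[totitku]

(1) Progressive Voicing Assimilation: [tokitgo] → [tokitko]
(2) Velar Palatalization: [tokitko] → [totitko]
(3) Final Vowel Raising: [totitko] → [totitku]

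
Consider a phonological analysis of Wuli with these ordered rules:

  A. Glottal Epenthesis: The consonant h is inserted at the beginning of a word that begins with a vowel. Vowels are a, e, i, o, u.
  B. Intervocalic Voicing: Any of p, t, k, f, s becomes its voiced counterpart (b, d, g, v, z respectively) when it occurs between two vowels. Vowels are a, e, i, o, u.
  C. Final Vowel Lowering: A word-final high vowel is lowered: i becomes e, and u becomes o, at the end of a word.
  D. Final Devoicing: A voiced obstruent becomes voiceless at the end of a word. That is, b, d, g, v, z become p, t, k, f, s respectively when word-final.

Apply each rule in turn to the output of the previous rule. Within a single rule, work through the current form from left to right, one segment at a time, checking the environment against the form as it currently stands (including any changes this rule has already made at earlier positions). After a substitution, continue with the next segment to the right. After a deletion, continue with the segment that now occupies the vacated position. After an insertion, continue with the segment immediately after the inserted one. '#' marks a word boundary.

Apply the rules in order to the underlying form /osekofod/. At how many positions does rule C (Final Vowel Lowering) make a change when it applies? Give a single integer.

0

A Glottal Epenthesis: [osekofod] → [hosekofod]
B Intervocalic Voicing: [hosekofod] → [hozegovod]
C Final Vowel Lowering: no change — [hozegovod]
D Final Devoicing: [hozegovod] → [hozegovot]
Rule C changed 0 position(s).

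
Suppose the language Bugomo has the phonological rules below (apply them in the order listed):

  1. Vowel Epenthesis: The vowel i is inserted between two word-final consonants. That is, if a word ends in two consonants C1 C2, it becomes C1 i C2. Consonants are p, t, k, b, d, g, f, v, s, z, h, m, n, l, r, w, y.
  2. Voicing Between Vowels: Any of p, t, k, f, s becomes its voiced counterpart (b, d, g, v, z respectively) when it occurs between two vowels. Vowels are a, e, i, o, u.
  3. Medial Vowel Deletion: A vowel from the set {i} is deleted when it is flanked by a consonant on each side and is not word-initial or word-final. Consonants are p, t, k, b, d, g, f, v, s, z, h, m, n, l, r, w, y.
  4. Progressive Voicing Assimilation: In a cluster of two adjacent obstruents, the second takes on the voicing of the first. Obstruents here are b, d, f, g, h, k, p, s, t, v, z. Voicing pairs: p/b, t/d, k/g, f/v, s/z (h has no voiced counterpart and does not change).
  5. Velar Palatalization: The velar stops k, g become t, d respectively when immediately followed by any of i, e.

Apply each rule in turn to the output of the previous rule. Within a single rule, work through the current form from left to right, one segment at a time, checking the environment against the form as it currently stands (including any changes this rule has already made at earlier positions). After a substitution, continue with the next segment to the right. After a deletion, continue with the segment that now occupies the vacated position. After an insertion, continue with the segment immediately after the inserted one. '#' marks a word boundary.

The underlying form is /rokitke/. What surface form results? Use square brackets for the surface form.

[rogdde]

1 Vowel Epenthesis: no change — [rokitke]
2 Voicing Between Vowels: [rokitke] → [rogitke]
3 Medial Vowel Deletion: [rogitke] → [rogtke]
4 Progressive Voicing Assimilation: [rogtke] → [rogdge]
5 Velar Palatalization: [rogdge] → [rogdde]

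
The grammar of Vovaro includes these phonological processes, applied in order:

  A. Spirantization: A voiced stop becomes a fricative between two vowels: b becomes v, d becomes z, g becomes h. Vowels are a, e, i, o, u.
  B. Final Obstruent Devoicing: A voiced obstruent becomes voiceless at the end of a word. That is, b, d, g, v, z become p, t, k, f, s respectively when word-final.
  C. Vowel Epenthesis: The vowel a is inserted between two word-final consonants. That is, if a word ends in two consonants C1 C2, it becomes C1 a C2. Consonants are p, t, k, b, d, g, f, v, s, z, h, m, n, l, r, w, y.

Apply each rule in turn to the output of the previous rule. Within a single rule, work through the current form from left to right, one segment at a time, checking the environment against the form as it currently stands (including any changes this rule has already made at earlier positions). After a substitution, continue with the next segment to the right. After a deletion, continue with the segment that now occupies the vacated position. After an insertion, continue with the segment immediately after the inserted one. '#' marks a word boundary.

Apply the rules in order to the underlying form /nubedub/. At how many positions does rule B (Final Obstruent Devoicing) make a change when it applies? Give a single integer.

1

A Spirantization: [nubedub] → [nuvezub]
B Final Obstruent Devoicing: [nuvezub] → [nuvezup]
C Vowel Epenthesis: no change — [nuvezup]
Rule B changed 1 position(s).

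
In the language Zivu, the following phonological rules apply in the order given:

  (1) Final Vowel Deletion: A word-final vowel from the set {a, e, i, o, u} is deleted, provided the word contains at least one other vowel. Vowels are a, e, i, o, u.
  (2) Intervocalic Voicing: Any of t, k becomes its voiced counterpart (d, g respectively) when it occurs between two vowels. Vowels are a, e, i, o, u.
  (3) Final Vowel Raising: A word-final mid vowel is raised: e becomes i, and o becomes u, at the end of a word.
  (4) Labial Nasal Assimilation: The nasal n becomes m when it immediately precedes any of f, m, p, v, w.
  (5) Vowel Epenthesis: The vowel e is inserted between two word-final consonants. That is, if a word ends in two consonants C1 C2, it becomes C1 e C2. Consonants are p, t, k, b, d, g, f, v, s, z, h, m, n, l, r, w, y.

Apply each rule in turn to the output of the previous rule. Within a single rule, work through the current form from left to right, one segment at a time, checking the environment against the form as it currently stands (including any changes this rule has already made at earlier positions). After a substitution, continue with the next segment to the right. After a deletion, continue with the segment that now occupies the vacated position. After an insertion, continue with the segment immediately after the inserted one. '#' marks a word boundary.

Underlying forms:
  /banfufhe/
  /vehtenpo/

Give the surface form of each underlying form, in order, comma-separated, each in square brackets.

/banfufhe/:
  (1) Final Vowel Deletion: [banfufhe] → [banfufh]
  (2) Intervocalic Voicing: no change — [banfufh]
  (3) Final Vowel Raising: no change — [banfufh]
  (4) Labial Nasal Assimilation: [banfufh] → [bamfufh]
  (5) Vowel Epenthesis: [bamfufh] → [bamfufeh]
/vehtenpo/:
  (1) Final Vowel Deletion: [vehtenpo] → [vehtenp]
  (2) Intervocalic Voicing: no change — [vehtenp]
  (3) Final Vowel Raising: no change — [vehtenp]
  (4) Labial Nasal Assimilation: [vehtenp] → [vehtemp]
  (5) Vowel Epenthesis: [vehtemp] → [vehtemep]

[bamfufeh], [vehtemep]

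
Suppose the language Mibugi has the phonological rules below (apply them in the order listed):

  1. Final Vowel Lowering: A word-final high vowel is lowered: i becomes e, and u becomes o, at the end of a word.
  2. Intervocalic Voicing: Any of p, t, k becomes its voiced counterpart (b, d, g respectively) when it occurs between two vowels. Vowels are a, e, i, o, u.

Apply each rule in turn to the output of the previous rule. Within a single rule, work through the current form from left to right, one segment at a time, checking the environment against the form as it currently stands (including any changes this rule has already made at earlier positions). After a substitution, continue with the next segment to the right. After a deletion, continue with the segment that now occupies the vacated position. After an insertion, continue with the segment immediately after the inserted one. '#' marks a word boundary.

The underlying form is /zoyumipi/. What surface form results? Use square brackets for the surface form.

1 Final Vowel Lowering: [zoyumipi] → [zoyumipe]
2 Intervocalic Voicing: [zoyumipe] → [zoyumibe]

[zoyumibe]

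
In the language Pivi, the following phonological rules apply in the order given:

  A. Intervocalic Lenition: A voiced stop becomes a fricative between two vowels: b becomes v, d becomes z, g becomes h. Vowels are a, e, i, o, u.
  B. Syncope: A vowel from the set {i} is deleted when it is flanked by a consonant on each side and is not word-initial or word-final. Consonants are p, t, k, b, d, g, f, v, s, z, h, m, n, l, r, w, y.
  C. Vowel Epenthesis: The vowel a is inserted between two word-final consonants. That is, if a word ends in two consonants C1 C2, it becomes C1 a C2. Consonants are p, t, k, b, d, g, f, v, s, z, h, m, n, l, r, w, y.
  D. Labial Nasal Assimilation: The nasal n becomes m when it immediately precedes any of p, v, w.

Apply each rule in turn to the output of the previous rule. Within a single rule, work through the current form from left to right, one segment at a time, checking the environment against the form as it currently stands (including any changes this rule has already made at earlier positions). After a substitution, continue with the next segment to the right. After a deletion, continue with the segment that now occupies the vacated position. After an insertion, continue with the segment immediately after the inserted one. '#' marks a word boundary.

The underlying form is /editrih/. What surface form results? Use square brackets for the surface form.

[eztrah]

A Intervocalic Lenition: [editrih] → [ezitrih]
B Syncope: [ezitrih] → [eztrh]
C Vowel Epenthesis: [eztrh] → [eztrah]
D Labial Nasal Assimilation: no change — [eztrah]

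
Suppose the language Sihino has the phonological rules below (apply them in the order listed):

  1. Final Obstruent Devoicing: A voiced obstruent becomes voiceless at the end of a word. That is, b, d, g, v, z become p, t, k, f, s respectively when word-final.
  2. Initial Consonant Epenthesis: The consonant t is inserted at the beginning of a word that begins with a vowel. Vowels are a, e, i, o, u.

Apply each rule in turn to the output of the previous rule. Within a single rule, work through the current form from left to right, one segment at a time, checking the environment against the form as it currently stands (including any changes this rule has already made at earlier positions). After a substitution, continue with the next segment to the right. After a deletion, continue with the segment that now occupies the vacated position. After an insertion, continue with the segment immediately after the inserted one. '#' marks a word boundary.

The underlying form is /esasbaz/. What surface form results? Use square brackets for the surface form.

[tesasbas]

1 Final Obstruent Devoicing: [esasbaz] → [esasbas]
2 Initial Consonant Epenthesis: [esasbas] → [tesasbas]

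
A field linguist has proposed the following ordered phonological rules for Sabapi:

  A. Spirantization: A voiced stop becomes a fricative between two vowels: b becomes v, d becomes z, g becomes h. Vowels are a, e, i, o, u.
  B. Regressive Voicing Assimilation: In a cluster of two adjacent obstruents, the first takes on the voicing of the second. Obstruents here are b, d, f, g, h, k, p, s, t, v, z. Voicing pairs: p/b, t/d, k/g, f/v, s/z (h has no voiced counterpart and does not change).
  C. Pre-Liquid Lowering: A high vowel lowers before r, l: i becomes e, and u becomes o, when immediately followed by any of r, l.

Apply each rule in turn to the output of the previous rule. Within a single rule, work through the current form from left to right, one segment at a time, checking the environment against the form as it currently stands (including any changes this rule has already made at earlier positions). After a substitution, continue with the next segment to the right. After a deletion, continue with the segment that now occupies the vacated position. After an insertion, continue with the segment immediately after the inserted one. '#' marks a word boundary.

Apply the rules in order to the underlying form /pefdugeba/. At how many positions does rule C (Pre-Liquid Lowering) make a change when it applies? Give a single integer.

A Spirantization: [pefdugeba] → [pefduheva]
B Regressive Voicing Assimilation: [pefduheva] → [pevduheva]
C Pre-Liquid Lowering: no change — [pevduheva]
Rule C changed 0 position(s).

0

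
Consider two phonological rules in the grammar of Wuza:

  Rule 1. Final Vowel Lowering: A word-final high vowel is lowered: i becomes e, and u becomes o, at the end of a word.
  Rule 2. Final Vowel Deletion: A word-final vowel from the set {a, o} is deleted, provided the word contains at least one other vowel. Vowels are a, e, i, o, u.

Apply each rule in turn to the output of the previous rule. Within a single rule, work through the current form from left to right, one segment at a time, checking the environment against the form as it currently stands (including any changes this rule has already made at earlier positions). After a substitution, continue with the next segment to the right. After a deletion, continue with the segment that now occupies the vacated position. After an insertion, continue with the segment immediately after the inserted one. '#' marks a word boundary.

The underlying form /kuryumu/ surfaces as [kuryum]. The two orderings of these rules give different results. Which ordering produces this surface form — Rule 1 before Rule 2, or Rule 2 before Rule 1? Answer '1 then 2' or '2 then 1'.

1 then 2

Order 1 then 2:
  1 Final Vowel Lowering: [kuryumu] → [kuryumo]
  2 Final Vowel Deletion: [kuryumo] → [kuryum]
  result: [kuryum]
Order 2 then 1:
  2 Final Vowel Deletion: no change — [kuryumu]
  1 Final Vowel Lowering: [kuryumu] → [kuryumo]
  result: [kuryumo]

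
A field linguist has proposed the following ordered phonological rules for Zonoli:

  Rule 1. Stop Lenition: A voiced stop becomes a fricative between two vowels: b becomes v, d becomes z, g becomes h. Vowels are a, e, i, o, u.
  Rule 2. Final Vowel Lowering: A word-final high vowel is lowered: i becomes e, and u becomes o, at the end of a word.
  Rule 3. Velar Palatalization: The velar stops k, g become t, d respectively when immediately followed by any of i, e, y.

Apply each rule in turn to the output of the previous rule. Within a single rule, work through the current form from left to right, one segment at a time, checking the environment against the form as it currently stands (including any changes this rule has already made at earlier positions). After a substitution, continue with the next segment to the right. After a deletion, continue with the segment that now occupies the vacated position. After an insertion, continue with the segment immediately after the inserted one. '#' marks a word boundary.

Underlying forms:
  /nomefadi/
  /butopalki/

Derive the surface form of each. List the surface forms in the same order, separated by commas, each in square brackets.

[nomefaze], [butopalte]

/nomefadi/:
  Rule 1 Stop Lenition: [nomefadi] → [nomefazi]
  Rule 2 Final Vowel Lowering: [nomefazi] → [nomefaze]
  Rule 3 Velar Palatalization: no change — [nomefaze]
/butopalki/:
  Rule 1 Stop Lenition: no change — [butopalki]
  Rule 2 Final Vowel Lowering: [butopalki] → [butopalke]
  Rule 3 Velar Palatalization: [butopalke] → [butopalte]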